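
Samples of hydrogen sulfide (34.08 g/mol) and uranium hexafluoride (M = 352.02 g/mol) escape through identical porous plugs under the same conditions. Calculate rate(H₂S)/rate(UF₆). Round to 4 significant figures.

Graham's law gives rate_H₂S/rate_UF₆ = √(M_UF₆/M_H₂S) = √(352.02/34.08) = √10.33 = 3.214.

3.214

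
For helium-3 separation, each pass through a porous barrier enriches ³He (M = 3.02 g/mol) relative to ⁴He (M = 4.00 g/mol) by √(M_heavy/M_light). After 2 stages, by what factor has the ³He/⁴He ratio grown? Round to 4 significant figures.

Overall factor = α^2 with α = √(4.00/3.02), i.e. (4.00/3.02)^(2/2).
= 1.32450^1 = 1.325.

1.325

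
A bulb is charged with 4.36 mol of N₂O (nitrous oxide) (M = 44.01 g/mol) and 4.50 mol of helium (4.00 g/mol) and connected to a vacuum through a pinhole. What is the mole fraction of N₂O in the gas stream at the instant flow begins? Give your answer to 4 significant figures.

0.2261

Effusion rate of each component ∝ n_i/√M_i (partial pressure × 1/√M).
Mole fraction of N₂O in the effusate = (n_N₂O/√M_N₂O) / (n_N₂O/√M_N₂O + n_He/√M_He)
= (4.36/√44.01) / (4.36/√44.01 + 4.50/√4.00) = 0.6572/(0.6572 + 2.250) = 0.2261.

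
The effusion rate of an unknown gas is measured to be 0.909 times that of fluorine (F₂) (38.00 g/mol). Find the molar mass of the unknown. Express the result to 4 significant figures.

45.99 g/mol

From Graham's law, rate_X/rate_F₂ = √(M_F₂/M_X).
0.909 = √(38.00/M_X)
M_X = 38.00 / 0.909² = 38.00 / 0.8263 = 45.99 g/mol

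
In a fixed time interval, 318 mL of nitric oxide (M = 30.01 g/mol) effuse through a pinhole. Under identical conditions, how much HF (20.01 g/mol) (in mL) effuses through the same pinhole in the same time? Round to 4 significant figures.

Using Graham's law: rate_HF/rate_NO = √(M_NO/M_HF) = √(30.01/20.01) = √1.500 = 1.225.
So the volume for HF is 318 × 1.225 = 389.4 mL.

389.4 mL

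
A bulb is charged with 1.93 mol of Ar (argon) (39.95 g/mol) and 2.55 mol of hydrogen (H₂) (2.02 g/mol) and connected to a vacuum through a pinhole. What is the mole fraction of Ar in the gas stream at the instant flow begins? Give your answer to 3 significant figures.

0.145

Rate_i ∝ x_i/√M_i (Graham's law weighted by mole fraction), so the effusate composition follows n_i/√M_i.
x_Ar(eff) = (n_Ar/√M_Ar) / (n_Ar/√M_Ar + n_H₂/√M_H₂)
= (1.93/√39.95) / (1.93/√39.95 + 2.55/√2.02) = 0.3054/(0.3054 + 1.794) = 0.145.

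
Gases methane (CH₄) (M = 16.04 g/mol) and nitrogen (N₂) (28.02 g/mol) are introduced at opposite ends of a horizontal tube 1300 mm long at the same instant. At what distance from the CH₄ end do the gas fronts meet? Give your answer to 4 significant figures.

740.1 mm

Graham's law gives d_CH₄/d_N₂ = rate_CH₄/rate_N₂ = √(M_N₂/M_CH₄) = √(28.02/16.04) = 1.322.
With d_CH₄ + d_N₂ = 1300 mm, d_N₂ = 1300/(1 + 1.322) = 559.9 mm.
d_CH₄ = 1300 − 559.9 = 740.1 mm.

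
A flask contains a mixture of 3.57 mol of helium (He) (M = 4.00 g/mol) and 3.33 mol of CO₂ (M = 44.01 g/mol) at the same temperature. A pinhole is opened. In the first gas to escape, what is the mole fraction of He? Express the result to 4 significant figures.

0.7805

Effusion rate of each component ∝ n_i/√M_i (partial pressure × 1/√M).
So x_He in the escaping gas = (n_He/√M_He) / Σ(n_i/√M_i)
= (3.57/√4.00) / (3.57/√4.00 + 3.33/√44.01) = 1.785/(1.785 + 0.5020) = 0.7805.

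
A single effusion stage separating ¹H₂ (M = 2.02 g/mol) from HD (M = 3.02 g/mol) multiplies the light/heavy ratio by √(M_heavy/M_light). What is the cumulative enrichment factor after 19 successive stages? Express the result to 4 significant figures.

45.63

Overall factor = α^19 with α = √(3.02/2.02), i.e. (3.02/2.02)^(19/2).
= 1.49505^(19/2) = 45.63.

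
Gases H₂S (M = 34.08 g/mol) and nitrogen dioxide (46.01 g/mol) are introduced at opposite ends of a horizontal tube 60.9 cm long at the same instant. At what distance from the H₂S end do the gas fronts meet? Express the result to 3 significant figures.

In equal time, each gas travels a distance ∝ its rate ∝ 1/√M, so d_H₂S/d_NO₂ = √(M_NO₂/M_H₂S) = √(46.01/34.08) = 1.162.
With d_H₂S + d_NO₂ = 60.9 cm, d_NO₂ = 60.9/(1 + 1.162) = 28.17 cm.
d_H₂S = 60.9 − 28.17 = 32.7 cm.

32.7 cm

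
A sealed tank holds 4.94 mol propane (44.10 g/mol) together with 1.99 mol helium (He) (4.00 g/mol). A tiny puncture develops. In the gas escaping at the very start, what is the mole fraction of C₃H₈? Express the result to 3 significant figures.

Effusion rate of each component ∝ n_i/√M_i (partial pressure × 1/√M).
x_C₃H₈(eff) = (n_C₃H₈/√M_C₃H₈) / (n_C₃H₈/√M_C₃H₈ + n_He/√M_He)
= (4.94/√44.10) / (4.94/√44.10 + 1.99/√4.00) = 0.7439/(0.7439 + 0.9950) = 0.428.

0.428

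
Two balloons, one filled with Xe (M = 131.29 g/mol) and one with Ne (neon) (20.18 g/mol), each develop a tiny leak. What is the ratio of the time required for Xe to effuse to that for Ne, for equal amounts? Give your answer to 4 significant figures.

2.551

Graham's law gives t_Xe/t_Ne = √(M_Xe/M_Ne) = √(131.29/20.18) = √6.506 = 2.551.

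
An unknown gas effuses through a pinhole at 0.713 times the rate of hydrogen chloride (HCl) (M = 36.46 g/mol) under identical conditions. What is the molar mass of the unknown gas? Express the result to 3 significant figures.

71.7 g/mol

Using Graham's law: rate_X/rate_HCl = √(M_HCl/M_X).
0.713 = √(36.46/M_X)
M_X = 36.46 / 0.713² = 36.46 / 0.5084 = 71.7 g/mol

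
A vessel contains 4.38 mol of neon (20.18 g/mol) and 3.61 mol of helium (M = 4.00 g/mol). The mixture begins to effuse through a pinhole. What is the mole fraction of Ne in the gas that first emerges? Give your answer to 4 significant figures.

Effusion rate of each component ∝ n_i/√M_i (partial pressure × 1/√M).
x_Ne(eff) = (n_Ne/√M_Ne) / (n_Ne/√M_Ne + n_He/√M_He)
= (4.38/√20.18) / (4.38/√20.18 + 3.61/√4.00) = 0.9750/(0.9750 + 1.805) = 0.3507.

0.3507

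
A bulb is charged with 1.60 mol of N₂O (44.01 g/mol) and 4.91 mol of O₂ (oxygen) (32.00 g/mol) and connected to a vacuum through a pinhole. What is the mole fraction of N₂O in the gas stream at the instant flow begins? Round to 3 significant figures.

0.217

Each component's effusion rate ∝ (its partial pressure)·(1/√M) ∝ n_i/√M_i.
Mole fraction of N₂O in the effusate = (n_N₂O/√M_N₂O) / (n_N₂O/√M_N₂O + n_O₂/√M_O₂)
= (1.60/√44.01) / (1.60/√44.01 + 4.91/√32.00) = 0.2412/(0.2412 + 0.8680) = 0.217.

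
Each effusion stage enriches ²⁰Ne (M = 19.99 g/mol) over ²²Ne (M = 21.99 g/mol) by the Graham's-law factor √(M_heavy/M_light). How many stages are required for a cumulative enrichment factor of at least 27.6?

70

Per stage α = (21.99/19.99)^(1/2) = 1.10005^0.5, giving ln α = 0.04768.
Need α^N ≥ 27.6 ⇒ N ≥ ln(27.6) / ln α = 3.318 / 0.04768 = 69.59.
Minimum whole number of stages: N = 70.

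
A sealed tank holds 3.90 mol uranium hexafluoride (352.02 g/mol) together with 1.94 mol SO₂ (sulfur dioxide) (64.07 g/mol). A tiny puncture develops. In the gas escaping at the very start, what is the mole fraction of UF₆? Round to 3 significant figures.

Effusion rate of each component ∝ n_i/√M_i (partial pressure × 1/√M).
So x_UF₆ in the escaping gas = (n_UF₆/√M_UF₆) / Σ(n_i/√M_i)
= (3.90/√352.02) / (3.90/√352.02 + 1.94/√64.07) = 0.2079/(0.2079 + 0.2424) = 0.462.

0.462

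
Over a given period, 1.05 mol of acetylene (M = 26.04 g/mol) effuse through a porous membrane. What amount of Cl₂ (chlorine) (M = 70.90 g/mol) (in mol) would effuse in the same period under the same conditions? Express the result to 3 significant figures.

Graham's law gives rate_Cl₂/rate_C₂H₂ = √(M_C₂H₂/M_Cl₂) = √(26.04/70.90) = √0.3673 = 0.6060.
So the amount for Cl₂ is 1.05 × 0.6060 = 0.636 mol.

0.636 mol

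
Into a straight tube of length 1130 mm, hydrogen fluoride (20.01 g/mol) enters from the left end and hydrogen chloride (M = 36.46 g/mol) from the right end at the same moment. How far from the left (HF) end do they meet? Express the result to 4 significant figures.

649.1 mm

In equal time, each gas travels a distance ∝ its rate ∝ 1/√M, so d_HF/d_HCl = √(M_HCl/M_HF) = √(36.46/20.01) = 1.350.
With d_HF + d_HCl = 1130 mm, d_HCl = 1130/(1 + 1.350) = 480.9 mm.
d_HF = 1130 − 480.9 = 649.1 mm.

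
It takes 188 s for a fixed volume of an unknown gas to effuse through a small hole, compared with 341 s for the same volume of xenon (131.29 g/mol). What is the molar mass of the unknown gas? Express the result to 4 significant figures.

39.91 g/mol

From Graham's law, t_X/t_Xe = √(M_X/M_Xe).
188/341 = 0.5513 = √(M_X/131.29)
M_X = 131.29 × 0.5513² = 131.29 × 0.3040 = 39.91 g/mol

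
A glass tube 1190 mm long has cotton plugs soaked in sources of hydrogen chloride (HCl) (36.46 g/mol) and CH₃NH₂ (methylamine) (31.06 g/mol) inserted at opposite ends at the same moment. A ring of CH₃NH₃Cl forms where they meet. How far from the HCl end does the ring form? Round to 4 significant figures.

571.2 mm

In equal time, each gas travels a distance ∝ its rate ∝ 1/√M, so d_HCl/d_CH₃NH₂ = √(M_CH₃NH₂/M_HCl) = √(31.06/36.46) = 0.9230.
With d_HCl + d_CH₃NH₂ = 1190 mm, d_CH₃NH₂ = 1190/(1 + 0.9230) = 618.8 mm.
d_HCl = 1190 − 618.8 = 571.2 mm.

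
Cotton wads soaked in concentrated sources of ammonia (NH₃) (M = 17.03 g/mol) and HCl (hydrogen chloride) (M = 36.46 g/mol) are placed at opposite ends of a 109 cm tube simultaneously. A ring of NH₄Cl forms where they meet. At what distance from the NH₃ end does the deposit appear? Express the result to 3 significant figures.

64.7 cm

Distances travelled in equal time are proportional to diffusion rates, so d_NH₃/d_HCl = √(M_HCl/M_NH₃) = √(36.46/17.03) = 1.463.
With d_NH₃ + d_HCl = 109 cm, d_HCl = 109/(1 + 1.463) = 44.25 cm.
d_NH₃ = 109 − 44.25 = 64.7 cm.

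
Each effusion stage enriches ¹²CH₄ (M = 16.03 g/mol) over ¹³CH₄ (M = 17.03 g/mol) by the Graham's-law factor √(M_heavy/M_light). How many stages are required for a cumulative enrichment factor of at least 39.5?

122

With α = √(17.03/16.03) per stage, ln α = ½ ln(1.06238) = 0.03026.
Need α^N ≥ 39.5 ⇒ N ≥ ln(39.5) / ln α = 3.676 / 0.03026 = 121.50.
So at least 122 stages are needed.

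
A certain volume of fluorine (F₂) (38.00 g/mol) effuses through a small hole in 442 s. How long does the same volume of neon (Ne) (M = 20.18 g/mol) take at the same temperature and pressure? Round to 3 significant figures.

Using Graham's law: t_Ne/t_F₂ = √(M_Ne/M_F₂) = √(20.18/38.00) = √0.5311 = 0.7287.
So the time for Ne is 442 × 0.7287 = 322 s.

322 s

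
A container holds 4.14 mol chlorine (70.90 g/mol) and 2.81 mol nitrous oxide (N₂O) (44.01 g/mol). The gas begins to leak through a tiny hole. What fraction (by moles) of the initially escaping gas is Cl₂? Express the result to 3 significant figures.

0.537

Rate_i ∝ x_i/√M_i (Graham's law weighted by mole fraction), so the effusate composition follows n_i/√M_i.
x_Cl₂(eff) = (n_Cl₂/√M_Cl₂) / (n_Cl₂/√M_Cl₂ + n_N₂O/√M_N₂O)
= (4.14/√70.90) / (4.14/√70.90 + 2.81/√44.01) = 0.4917/(0.4917 + 0.4236) = 0.537.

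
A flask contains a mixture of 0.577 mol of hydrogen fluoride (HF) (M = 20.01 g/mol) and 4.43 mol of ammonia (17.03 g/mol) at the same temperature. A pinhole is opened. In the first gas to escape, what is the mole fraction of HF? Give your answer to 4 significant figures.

Rate_i ∝ x_i/√M_i (Graham's law weighted by mole fraction), so the effusate composition follows n_i/√M_i.
x_HF(eff) = (n_HF/√M_HF) / (n_HF/√M_HF + n_NH₃/√M_NH₃)
= (0.577/√20.01) / (0.577/√20.01 + 4.43/√17.03) = 0.1290/(0.1290 + 1.073) = 0.1073.

0.1073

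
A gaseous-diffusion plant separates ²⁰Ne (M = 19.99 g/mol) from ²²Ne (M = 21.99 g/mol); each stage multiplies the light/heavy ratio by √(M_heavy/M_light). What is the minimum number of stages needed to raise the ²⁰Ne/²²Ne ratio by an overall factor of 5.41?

36

Single-stage factor α = √(21.99/19.99), so ln α = ½ ln(1.10005) = 0.04768.
Need α^N ≥ 5.41 ⇒ N ≥ ln(5.41) / ln α = 1.688 / 0.04768 = 35.41.
Minimum whole number of stages: N = 36.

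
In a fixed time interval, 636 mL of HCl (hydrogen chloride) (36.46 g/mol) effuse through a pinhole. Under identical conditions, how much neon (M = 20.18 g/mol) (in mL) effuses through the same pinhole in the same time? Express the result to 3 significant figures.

Using Graham's law: rate_Ne/rate_HCl = √(M_HCl/M_Ne) = √(36.46/20.18) = √1.807 = 1.344.
So the volume for Ne is 636 × 1.344 = 855 mL.

855 mL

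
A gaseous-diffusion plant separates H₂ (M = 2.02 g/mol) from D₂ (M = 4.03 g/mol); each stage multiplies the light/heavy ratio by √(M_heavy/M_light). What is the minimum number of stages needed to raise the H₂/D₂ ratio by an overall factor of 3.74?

With α = √(4.03/2.02) per stage, ln α = ½ ln(1.99505) = 0.3453.
Need α^N ≥ 3.74 ⇒ N ≥ ln(3.74) / ln α = 1.319 / 0.3453 = 3.82.
Minimum whole number of stages: N = 4.

4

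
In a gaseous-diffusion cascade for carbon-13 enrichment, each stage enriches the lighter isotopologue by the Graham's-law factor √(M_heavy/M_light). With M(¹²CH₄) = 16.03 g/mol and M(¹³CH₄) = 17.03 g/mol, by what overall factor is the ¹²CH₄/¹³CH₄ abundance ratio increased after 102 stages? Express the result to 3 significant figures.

21.9

Each stage multiplies the ratio by α = √(17.03/16.03), so after 102 stages the overall factor is α^102 = (17.03/16.03)^(102/2).
= 1.06238^51 = 21.9.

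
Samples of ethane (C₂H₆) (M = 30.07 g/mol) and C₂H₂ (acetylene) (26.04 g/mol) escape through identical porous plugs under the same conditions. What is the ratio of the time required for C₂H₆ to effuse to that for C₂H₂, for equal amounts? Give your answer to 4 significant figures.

Graham's law gives t_C₂H₆/t_C₂H₂ = √(M_C₂H₆/M_C₂H₂) = √(30.07/26.04) = √1.155 = 1.075.

1.075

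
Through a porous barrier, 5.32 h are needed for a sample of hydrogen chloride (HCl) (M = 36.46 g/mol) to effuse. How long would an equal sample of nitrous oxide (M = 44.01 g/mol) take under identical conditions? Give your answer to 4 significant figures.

From Graham's law, t_N₂O/t_HCl = √(M_N₂O/M_HCl) = √(44.01/36.46) = √1.207 = 1.099.
So the time for N₂O is 5.32 × 1.099 = 5.845 h.

5.845 h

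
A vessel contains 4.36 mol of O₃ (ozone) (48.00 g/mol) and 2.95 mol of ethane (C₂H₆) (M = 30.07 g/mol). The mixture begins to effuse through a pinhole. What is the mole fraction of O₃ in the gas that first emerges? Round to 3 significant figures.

0.539

The effusion rate of species i is ∝ p_i/√M_i ∝ n_i/√M_i.
x_O₃(eff) = (n_O₃/√M_O₃) / (n_O₃/√M_O₃ + n_C₂H₆/√M_C₂H₆)
= (4.36/√48.00) / (4.36/√48.00 + 2.95/√30.07) = 0.6293/(0.6293 + 0.5380) = 0.539.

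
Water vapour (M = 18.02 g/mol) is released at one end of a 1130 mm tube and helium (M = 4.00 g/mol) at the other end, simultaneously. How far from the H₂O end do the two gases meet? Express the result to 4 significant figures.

361.9 mm

Distances travelled in equal time are proportional to diffusion rates, so d_H₂O/d_He = √(M_He/M_H₂O) = √(4.00/18.02) = 0.4711.
With d_H₂O + d_He = 1130 mm, d_He = 1130/(1 + 0.4711) = 768.1 mm.
d_H₂O = 1130 − 768.1 = 361.9 mm.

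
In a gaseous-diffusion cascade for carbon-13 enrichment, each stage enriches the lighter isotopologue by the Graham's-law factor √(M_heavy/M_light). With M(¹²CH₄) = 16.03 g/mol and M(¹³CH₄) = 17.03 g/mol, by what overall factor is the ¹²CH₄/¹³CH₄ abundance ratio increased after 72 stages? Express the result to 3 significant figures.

Each stage multiplies the ratio by α = √(17.03/16.03), so after 72 stages the overall factor is α^72 = (17.03/16.03)^(72/2).
= 1.06238^36 = 8.83.

8.83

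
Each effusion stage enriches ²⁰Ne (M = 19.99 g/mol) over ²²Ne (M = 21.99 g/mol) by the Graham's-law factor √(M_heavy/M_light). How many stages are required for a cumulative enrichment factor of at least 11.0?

Single-stage factor α = √(21.99/19.99), so ln α = ½ ln(1.10005) = 0.04768.
Need α^N ≥ 11.0 ⇒ N ≥ ln(11.0) / ln α = 2.398 / 0.04768 = 50.29.
So at least 51 stages are needed.

51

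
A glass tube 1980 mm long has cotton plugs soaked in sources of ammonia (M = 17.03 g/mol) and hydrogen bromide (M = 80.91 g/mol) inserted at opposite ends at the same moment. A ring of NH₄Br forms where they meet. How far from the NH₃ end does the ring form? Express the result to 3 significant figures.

1360 mm

In equal time, each gas travels a distance ∝ its rate ∝ 1/√M, so d_NH₃/d_HBr = √(M_HBr/M_NH₃) = √(80.91/17.03) = 2.180.
With d_NH₃ + d_HBr = 1980 mm, d_HBr = 1980/(1 + 2.180) = 622.7 mm.
d_NH₃ = 1980 − 622.7 = 1360 mm.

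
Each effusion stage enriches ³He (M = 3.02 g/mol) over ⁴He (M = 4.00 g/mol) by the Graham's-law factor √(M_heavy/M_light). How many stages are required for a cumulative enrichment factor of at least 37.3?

Single-stage factor α = √(4.00/3.02), so ln α = ½ ln(1.32450) = 0.1405.
Need α^N ≥ 37.3 ⇒ N ≥ ln(37.3) / ln α = 3.619 / 0.1405 = 25.75.
Minimum whole number of stages: N = 26.

26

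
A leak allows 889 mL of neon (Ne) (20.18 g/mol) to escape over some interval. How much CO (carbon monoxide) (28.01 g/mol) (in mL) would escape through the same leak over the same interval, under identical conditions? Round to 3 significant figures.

Using Graham's law: rate_CO/rate_Ne = √(M_Ne/M_CO) = √(20.18/28.01) = √0.7205 = 0.8488.
So the volume for CO is 889 × 0.8488 = 755 mL.

755 mL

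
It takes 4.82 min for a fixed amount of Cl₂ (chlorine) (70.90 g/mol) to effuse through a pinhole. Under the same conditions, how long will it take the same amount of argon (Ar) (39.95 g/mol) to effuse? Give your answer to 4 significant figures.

3.618 min

Using Graham's law: t_Ar/t_Cl₂ = √(M_Ar/M_Cl₂) = √(39.95/70.90) = √0.5635 = 0.7506.
So the time for Ar is 4.82 × 0.7506 = 3.618 min.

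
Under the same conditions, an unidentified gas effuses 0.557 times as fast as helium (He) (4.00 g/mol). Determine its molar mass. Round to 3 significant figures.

12.9 g/mol

Since effusion rate ∝ 1/√M, rate_X/rate_He = √(M_He/M_X).
0.557 = √(4.00/M_X)
M_X = 4.00 / 0.557² = 4.00 / 0.3102 = 12.9 g/mol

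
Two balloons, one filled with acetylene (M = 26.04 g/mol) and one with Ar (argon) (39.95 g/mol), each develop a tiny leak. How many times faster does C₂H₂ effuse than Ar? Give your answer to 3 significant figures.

1.24

By Graham's law, rate_C₂H₂/rate_Ar = √(M_Ar/M_C₂H₂) = √(39.95/26.04) = √1.534 = 1.24.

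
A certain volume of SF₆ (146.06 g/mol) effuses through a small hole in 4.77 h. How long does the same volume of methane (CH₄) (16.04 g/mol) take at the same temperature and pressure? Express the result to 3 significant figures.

Since effusion rate ∝ 1/√M, t_CH₄/t_SF₆ = √(M_CH₄/M_SF₆) = √(16.04/146.06) = √0.1098 = 0.3314.
So the time for CH₄ is 4.77 × 0.3314 = 1.58 h.

1.58 h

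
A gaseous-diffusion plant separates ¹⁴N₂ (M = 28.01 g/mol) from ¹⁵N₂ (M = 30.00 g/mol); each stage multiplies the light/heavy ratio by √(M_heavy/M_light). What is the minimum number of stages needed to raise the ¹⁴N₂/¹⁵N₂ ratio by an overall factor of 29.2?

Single-stage factor α = √(30.00/28.01), so ln α = ½ ln(1.07105) = 0.03432.
Need α^N ≥ 29.2 ⇒ N ≥ ln(29.2) / ln α = 3.374 / 0.03432 = 98.32.
Rounding up, N = 99 stages.

99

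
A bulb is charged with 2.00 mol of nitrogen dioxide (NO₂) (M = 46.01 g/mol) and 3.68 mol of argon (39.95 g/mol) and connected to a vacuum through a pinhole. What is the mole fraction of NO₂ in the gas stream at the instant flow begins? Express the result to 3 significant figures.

Each component's effusion rate ∝ (its partial pressure)·(1/√M) ∝ n_i/√M_i.
Mole fraction of NO₂ in the effusate = (n_NO₂/√M_NO₂) / (n_NO₂/√M_NO₂ + n_Ar/√M_Ar)
= (2.00/√46.01) / (2.00/√46.01 + 3.68/√39.95) = 0.2949/(0.2949 + 0.5822) = 0.336.

0.336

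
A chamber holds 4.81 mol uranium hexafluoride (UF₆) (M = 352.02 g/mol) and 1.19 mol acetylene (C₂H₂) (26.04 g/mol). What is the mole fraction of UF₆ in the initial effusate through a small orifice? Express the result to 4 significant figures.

Rate_i ∝ x_i/√M_i (Graham's law weighted by mole fraction), so the effusate composition follows n_i/√M_i.
So x_UF₆ in the escaping gas = (n_UF₆/√M_UF₆) / Σ(n_i/√M_i)
= (4.81/√352.02) / (4.81/√352.02 + 1.19/√26.04) = 0.2564/(0.2564 + 0.2332) = 0.5237.

0.5237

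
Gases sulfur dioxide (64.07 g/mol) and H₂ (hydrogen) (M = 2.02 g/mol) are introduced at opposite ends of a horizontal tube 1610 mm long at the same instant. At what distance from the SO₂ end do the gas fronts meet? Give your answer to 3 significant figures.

243 mm

Distances travelled in equal time are proportional to diffusion rates, so d_SO₂/d_H₂ = √(M_H₂/M_SO₂) = √(2.02/64.07) = 0.1776.
With d_SO₂ + d_H₂ = 1610 mm, d_H₂ = 1610/(1 + 0.1776) = 1367 mm.
d_SO₂ = 1610 − 1367 = 243 mm.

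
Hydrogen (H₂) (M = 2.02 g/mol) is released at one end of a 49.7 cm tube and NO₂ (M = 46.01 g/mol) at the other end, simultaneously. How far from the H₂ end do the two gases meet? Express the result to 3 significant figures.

41.1 cm

Graham's law gives d_H₂/d_NO₂ = rate_H₂/rate_NO₂ = √(M_NO₂/M_H₂) = √(46.01/2.02) = 4.773.
With d_H₂ + d_NO₂ = 49.7 cm, d_NO₂ = 49.7/(1 + 4.773) = 8.610 cm.
d_H₂ = 49.7 − 8.610 = 41.1 cm.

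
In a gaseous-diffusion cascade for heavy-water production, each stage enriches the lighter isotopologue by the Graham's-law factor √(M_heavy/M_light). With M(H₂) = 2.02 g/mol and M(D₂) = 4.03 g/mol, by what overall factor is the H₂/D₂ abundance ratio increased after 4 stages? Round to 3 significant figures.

3.98

Each stage multiplies the ratio by α = √(4.03/2.02), so after 4 stages the overall factor is α^4 = (4.03/2.02)^(4/2).
= 1.99505^2 = 3.98.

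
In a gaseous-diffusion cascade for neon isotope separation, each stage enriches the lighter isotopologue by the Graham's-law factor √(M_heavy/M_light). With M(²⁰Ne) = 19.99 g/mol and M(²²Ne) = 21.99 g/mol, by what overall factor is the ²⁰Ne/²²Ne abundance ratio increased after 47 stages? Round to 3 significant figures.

9.40

Overall factor = α^47 with α = √(21.99/19.99), i.e. (21.99/19.99)^(47/2).
= 1.10005^(47/2) = 9.40.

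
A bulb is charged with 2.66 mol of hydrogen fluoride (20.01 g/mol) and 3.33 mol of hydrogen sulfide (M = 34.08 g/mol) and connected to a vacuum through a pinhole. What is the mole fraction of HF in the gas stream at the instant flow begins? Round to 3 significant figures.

Rate_i ∝ x_i/√M_i (Graham's law weighted by mole fraction), so the effusate composition follows n_i/√M_i.
x_HF(eff) = (n_HF/√M_HF) / (n_HF/√M_HF + n_H₂S/√M_H₂S)
= (2.66/√20.01) / (2.66/√20.01 + 3.33/√34.08) = 0.5946/(0.5946 + 0.5704) = 0.510.

0.510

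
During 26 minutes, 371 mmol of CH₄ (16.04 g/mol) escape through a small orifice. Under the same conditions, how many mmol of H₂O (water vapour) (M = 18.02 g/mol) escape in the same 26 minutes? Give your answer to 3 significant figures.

Since effusion rate ∝ 1/√M, rate_H₂O/rate_CH₄ = √(M_CH₄/M_H₂O) = √(16.04/18.02) = √0.8901 = 0.9435.
So the amount for H₂O is 371 × 0.9435 = 350 mmol.

350 mmol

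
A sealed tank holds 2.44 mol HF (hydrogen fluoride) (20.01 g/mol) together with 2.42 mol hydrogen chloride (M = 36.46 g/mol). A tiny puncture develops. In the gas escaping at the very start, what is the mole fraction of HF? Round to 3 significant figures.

0.576

Each component's effusion rate ∝ (its partial pressure)·(1/√M) ∝ n_i/√M_i.
x_HF(eff) = (n_HF/√M_HF) / (n_HF/√M_HF + n_HCl/√M_HCl)
= (2.44/√20.01) / (2.44/√20.01 + 2.42/√36.46) = 0.5455/(0.5455 + 0.4008) = 0.576.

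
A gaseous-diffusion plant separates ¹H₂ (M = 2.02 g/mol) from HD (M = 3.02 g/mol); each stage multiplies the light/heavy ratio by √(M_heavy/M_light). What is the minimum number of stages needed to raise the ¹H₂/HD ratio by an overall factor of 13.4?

13

Single-stage factor α = √(3.02/2.02), so ln α = ½ ln(1.49505) = 0.2011.
Need α^N ≥ 13.4 ⇒ N ≥ ln(13.4) / ln α = 2.595 / 0.2011 = 12.91.
Minimum whole number of stages: N = 13.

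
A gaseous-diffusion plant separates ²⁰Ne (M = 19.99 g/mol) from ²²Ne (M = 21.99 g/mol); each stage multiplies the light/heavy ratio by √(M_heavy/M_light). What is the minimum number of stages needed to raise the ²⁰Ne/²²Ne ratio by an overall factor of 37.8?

Per stage α = (21.99/19.99)^(1/2) = 1.10005^0.5, giving ln α = 0.04768.
Need α^N ≥ 37.8 ⇒ N ≥ ln(37.8) / ln α = 3.632 / 0.04768 = 76.18.
Minimum whole number of stages: N = 77.

77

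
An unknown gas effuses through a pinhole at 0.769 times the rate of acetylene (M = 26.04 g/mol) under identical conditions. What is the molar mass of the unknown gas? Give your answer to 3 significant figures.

44.0 g/mol

Graham's law gives rate_X/rate_C₂H₂ = √(M_C₂H₂/M_X).
0.769 = √(26.04/M_X)
M_X = 26.04 / 0.769² = 26.04 / 0.5914 = 44.0 g/mol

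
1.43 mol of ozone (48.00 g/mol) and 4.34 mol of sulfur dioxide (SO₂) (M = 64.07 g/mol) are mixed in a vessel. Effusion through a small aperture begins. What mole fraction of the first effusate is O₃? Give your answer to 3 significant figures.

0.276

Effusion rate of each component ∝ n_i/√M_i (partial pressure × 1/√M).
Mole fraction of O₃ in the effusate = (n_O₃/√M_O₃) / (n_O₃/√M_O₃ + n_SO₂/√M_SO₂)
= (1.43/√48.00) / (1.43/√48.00 + 4.34/√64.07) = 0.2064/(0.2064 + 0.5422) = 0.276.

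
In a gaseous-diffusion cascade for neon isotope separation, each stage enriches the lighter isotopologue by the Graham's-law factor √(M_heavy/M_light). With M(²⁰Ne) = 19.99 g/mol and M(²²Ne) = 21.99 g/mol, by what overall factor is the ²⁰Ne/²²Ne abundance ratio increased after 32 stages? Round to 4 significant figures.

Overall factor = α^32 with α = √(21.99/19.99), i.e. (21.99/19.99)^(32/2).
= 1.10005^16 = 4.598.

4.598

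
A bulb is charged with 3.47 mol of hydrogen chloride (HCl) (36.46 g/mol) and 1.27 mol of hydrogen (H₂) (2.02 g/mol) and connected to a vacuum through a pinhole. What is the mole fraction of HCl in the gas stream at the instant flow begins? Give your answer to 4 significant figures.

0.3914

The effusion rate of species i is ∝ p_i/√M_i ∝ n_i/√M_i.
So x_HCl in the escaping gas = (n_HCl/√M_HCl) / Σ(n_i/√M_i)
= (3.47/√36.46) / (3.47/√36.46 + 1.27/√2.02) = 0.5747/(0.5747 + 0.8936) = 0.3914.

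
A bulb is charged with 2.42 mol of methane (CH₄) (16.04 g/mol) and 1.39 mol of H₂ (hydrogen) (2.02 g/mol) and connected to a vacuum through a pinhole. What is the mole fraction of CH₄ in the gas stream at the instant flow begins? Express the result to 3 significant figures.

0.382

Rate_i ∝ x_i/√M_i (Graham's law weighted by mole fraction), so the effusate composition follows n_i/√M_i.
Mole fraction of CH₄ in the effusate = (n_CH₄/√M_CH₄) / (n_CH₄/√M_CH₄ + n_H₂/√M_H₂)
= (2.42/√16.04) / (2.42/√16.04 + 1.39/√2.02) = 0.6042/(0.6042 + 0.9780) = 0.382.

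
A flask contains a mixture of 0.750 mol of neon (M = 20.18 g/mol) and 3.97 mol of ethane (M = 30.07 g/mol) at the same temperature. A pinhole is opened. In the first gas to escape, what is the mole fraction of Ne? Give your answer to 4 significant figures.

0.1874

The effusion rate of species i is ∝ p_i/√M_i ∝ n_i/√M_i.
x_Ne(eff) = (n_Ne/√M_Ne) / (n_Ne/√M_Ne + n_C₂H₆/√M_C₂H₆)
= (0.750/√20.18) / (0.750/√20.18 + 3.97/√30.07) = 0.1670/(0.1670 + 0.7240) = 0.1874.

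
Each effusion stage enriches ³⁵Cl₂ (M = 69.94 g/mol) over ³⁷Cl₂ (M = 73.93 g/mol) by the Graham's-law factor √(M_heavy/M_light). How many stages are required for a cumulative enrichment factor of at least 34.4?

Single-stage factor α = √(73.93/69.94), so ln α = ½ ln(1.05705) = 0.02774.
Need α^N ≥ 34.4 ⇒ N ≥ ln(34.4) / ln α = 3.538 / 0.02774 = 127.54.
So at least 128 stages are needed.

128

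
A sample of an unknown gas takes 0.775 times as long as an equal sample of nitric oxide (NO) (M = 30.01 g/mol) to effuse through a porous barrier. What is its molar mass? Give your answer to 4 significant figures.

Graham's law gives t_X/t_NO = √(M_X/M_NO).
0.775 = √(M_X/30.01)
M_X = 30.01 × 0.775² = 30.01 × 0.6006 = 18.02 g/mol

18.02 g/mol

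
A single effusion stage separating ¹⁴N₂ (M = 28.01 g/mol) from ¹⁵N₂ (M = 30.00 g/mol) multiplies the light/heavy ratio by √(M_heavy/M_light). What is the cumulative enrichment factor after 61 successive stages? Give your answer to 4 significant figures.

8.112

After 61 stages the ratio has grown by (√(30.00/28.01))^61 = (30.00/28.01)^(61/2).
= 1.07105^(61/2) = 8.112.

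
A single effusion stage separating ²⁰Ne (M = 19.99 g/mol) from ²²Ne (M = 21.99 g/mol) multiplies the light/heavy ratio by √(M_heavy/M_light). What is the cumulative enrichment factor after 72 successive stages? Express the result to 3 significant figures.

31.0

The single-stage factor is √(M_heavy/M_light), so 72 stages give [√(21.99/19.99)]^72 = (21.99/19.99)^(72/2).
= 1.10005^36 = 31.0.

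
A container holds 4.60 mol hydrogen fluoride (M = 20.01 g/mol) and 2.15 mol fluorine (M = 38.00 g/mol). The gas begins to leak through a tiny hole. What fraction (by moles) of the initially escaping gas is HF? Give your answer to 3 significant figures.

0.747

Rate_i ∝ x_i/√M_i (Graham's law weighted by mole fraction), so the effusate composition follows n_i/√M_i.
x_HF(eff) = (n_HF/√M_HF) / (n_HF/√M_HF + n_F₂/√M_F₂)
= (4.60/√20.01) / (4.60/√20.01 + 2.15/√38.00) = 1.028/(1.028 + 0.3488) = 0.747.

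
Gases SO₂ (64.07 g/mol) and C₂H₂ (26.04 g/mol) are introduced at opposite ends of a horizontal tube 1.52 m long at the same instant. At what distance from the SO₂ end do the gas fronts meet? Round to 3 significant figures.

0.592 m

Graham's law gives d_SO₂/d_C₂H₂ = rate_SO₂/rate_C₂H₂ = √(M_C₂H₂/M_SO₂) = √(26.04/64.07) = 0.6375.
With d_SO₂ + d_C₂H₂ = 1.52 m, d_C₂H₂ = 1.52/(1 + 0.6375) = 0.9282 m.
d_SO₂ = 1.52 − 0.9282 = 0.592 m.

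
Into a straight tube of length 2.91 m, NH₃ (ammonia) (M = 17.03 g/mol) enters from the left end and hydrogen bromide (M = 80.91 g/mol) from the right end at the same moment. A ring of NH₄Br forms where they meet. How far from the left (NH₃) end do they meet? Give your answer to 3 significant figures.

Distances travelled in equal time are proportional to diffusion rates, so d_NH₃/d_HBr = √(M_HBr/M_NH₃) = √(80.91/17.03) = 2.180.
With d_NH₃ + d_HBr = 2.91 m, d_HBr = 2.91/(1 + 2.180) = 0.9152 m.
d_NH₃ = 2.91 − 0.9152 = 1.99 m.

1.99 m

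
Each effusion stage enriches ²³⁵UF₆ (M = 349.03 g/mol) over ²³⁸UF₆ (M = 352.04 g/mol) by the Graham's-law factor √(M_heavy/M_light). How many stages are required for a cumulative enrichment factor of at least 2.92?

250

Single-stage factor α = √(352.04/349.03), so ln α = ½ ln(1.00862) = 0.004293.
Need α^N ≥ 2.92 ⇒ N ≥ ln(2.92) / ln α = 1.072 / 0.004293 = 249.58.
Rounding up, N = 250 stages.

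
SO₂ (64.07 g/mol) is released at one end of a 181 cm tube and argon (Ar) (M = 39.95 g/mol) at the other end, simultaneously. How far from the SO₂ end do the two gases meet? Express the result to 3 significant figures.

79.9 cm

In equal time, each gas travels a distance ∝ its rate ∝ 1/√M, so d_SO₂/d_Ar = √(M_Ar/M_SO₂) = √(39.95/64.07) = 0.7896.
With d_SO₂ + d_Ar = 181 cm, d_Ar = 181/(1 + 0.7896) = 101.1 cm.
d_SO₂ = 181 − 101.1 = 79.9 cm.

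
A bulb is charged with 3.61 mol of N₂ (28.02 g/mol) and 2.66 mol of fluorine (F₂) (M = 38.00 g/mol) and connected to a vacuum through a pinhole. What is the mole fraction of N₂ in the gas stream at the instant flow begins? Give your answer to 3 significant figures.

0.612

The effusion rate of species i is ∝ p_i/√M_i ∝ n_i/√M_i.
So x_N₂ in the escaping gas = (n_N₂/√M_N₂) / Σ(n_i/√M_i)
= (3.61/√28.02) / (3.61/√28.02 + 2.66/√38.00) = 0.6820/(0.6820 + 0.4315) = 0.612.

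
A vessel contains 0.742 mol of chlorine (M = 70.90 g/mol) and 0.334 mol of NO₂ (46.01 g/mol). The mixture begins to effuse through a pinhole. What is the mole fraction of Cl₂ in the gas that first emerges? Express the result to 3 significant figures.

The effusion rate of species i is ∝ p_i/√M_i ∝ n_i/√M_i.
x_Cl₂(eff) = (n_Cl₂/√M_Cl₂) / (n_Cl₂/√M_Cl₂ + n_NO₂/√M_NO₂)
= (0.742/√70.90) / (0.742/√70.90 + 0.334/√46.01) = 0.08812/(0.08812 + 0.04924) = 0.642.

0.642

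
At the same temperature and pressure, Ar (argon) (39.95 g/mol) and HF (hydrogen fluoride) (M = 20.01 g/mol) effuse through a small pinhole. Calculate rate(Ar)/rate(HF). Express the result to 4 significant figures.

By Graham's law, rate_Ar/rate_HF = √(M_HF/M_Ar) = √(20.01/39.95) = √0.5009 = 0.7077.

0.7077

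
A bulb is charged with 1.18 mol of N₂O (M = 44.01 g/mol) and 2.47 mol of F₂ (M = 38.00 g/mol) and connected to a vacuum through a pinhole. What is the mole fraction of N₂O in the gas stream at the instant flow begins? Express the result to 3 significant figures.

0.307

Rate_i ∝ x_i/√M_i (Graham's law weighted by mole fraction), so the effusate composition follows n_i/√M_i.
So x_N₂O in the escaping gas = (n_N₂O/√M_N₂O) / Σ(n_i/√M_i)
= (1.18/√44.01) / (1.18/√44.01 + 2.47/√38.00) = 0.1779/(0.1779 + 0.4007) = 0.307.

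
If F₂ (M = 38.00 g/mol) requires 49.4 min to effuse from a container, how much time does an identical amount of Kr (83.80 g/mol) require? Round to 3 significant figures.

73.4 min

Since effusion rate ∝ 1/√M, t_Kr/t_F₂ = √(M_Kr/M_F₂) = √(83.80/38.00) = √2.205 = 1.485.
So the time for Kr is 49.4 × 1.485 = 73.4 min.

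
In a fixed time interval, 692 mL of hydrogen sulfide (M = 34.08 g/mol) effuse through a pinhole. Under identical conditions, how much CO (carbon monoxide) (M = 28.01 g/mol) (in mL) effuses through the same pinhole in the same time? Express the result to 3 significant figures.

By Graham's law, rate_CO/rate_H₂S = √(M_H₂S/M_CO) = √(34.08/28.01) = √1.217 = 1.103.
So the volume for CO is 692 × 1.103 = 763 mL.

763 mL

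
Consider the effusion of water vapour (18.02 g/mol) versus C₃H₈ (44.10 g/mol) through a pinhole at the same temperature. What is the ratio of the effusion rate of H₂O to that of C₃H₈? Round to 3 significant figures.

Using Graham's law: rate_H₂O/rate_C₃H₈ = √(M_C₃H₈/M_H₂O) = √(44.10/18.02) = √2.447 = 1.56.

1.56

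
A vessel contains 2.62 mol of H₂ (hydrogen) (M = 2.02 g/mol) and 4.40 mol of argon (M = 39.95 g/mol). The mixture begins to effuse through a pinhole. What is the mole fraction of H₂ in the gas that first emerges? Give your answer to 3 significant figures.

Effusion rate of each component ∝ n_i/√M_i (partial pressure × 1/√M).
Mole fraction of H₂ in the effusate = (n_H₂/√M_H₂) / (n_H₂/√M_H₂ + n_Ar/√M_Ar)
= (2.62/√2.02) / (2.62/√2.02 + 4.40/√39.95) = 1.843/(1.843 + 0.6961) = 0.726.

0.726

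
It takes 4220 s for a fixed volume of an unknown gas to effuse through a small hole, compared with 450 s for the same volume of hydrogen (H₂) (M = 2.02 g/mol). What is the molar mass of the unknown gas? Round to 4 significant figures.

177.6 g/mol

From Graham's law, t_X/t_H₂ = √(M_X/M_H₂).
4220/450 = 9.378 = √(M_X/2.02)
M_X = 2.02 × 9.378² = 2.02 × 87.94 = 177.6 g/mol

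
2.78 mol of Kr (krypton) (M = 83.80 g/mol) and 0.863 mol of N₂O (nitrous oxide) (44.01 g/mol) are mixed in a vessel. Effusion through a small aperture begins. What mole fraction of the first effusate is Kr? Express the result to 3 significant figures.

The effusion rate of species i is ∝ p_i/√M_i ∝ n_i/√M_i.
x_Kr(eff) = (n_Kr/√M_Kr) / (n_Kr/√M_Kr + n_N₂O/√M_N₂O)
= (2.78/√83.80) / (2.78/√83.80 + 0.863/√44.01) = 0.3037/(0.3037 + 0.1301) = 0.700.

0.700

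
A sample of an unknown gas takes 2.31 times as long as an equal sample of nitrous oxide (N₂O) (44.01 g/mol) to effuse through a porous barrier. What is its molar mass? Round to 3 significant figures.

Since effusion rate ∝ 1/√M, t_X/t_N₂O = √(M_X/M_N₂O).
2.31 = √(M_X/44.01)
M_X = 44.01 × 2.31² = 44.01 × 5.336 = 235 g/mol

235 g/mol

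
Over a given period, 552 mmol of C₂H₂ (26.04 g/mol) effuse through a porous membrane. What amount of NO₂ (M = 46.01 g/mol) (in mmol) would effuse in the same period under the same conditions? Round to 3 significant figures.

415 mmol

Using Graham's law: rate_NO₂/rate_C₂H₂ = √(M_C₂H₂/M_NO₂) = √(26.04/46.01) = √0.5660 = 0.7523.
So the amount for NO₂ is 552 × 0.7523 = 415 mmol.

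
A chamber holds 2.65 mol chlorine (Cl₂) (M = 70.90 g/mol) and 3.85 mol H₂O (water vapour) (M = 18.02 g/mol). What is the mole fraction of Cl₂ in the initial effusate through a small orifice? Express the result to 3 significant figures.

The effusion rate of species i is ∝ p_i/√M_i ∝ n_i/√M_i.
x_Cl₂(eff) = (n_Cl₂/√M_Cl₂) / (n_Cl₂/√M_Cl₂ + n_H₂O/√M_H₂O)
= (2.65/√70.90) / (2.65/√70.90 + 3.85/√18.02) = 0.3147/(0.3147 + 0.9069) = 0.258.

0.258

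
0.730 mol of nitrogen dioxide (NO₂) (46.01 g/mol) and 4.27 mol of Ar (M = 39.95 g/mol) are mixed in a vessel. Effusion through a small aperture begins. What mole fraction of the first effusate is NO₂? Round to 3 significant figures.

0.137

Rate_i ∝ x_i/√M_i (Graham's law weighted by mole fraction), so the effusate composition follows n_i/√M_i.
Mole fraction of NO₂ in the effusate = (n_NO₂/√M_NO₂) / (n_NO₂/√M_NO₂ + n_Ar/√M_Ar)
= (0.730/√46.01) / (0.730/√46.01 + 4.27/√39.95) = 0.1076/(0.1076 + 0.6756) = 0.137.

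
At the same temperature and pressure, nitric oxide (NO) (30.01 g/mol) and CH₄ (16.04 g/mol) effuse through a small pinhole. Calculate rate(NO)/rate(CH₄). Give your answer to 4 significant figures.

0.7311

Since effusion rate ∝ 1/√M, rate_NO/rate_CH₄ = √(M_CH₄/M_NO) = √(16.04/30.01) = √0.5345 = 0.7311.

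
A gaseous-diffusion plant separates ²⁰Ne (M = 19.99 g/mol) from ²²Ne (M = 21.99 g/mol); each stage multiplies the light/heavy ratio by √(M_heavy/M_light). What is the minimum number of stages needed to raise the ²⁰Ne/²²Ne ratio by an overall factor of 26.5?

With α = √(21.99/19.99) per stage, ln α = ½ ln(1.10005) = 0.04768.
Need α^N ≥ 26.5 ⇒ N ≥ ln(26.5) / ln α = 3.277 / 0.04768 = 68.74.
Minimum whole number of stages: N = 69.

69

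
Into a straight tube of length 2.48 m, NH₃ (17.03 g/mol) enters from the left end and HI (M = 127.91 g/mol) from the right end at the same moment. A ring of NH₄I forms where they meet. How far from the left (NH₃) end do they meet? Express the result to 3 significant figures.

In equal time, each gas travels a distance ∝ its rate ∝ 1/√M, so d_NH₃/d_HI = √(M_HI/M_NH₃) = √(127.91/17.03) = 2.741.
With d_NH₃ + d_HI = 2.48 m, d_HI = 2.48/(1 + 2.741) = 0.6630 m.
d_NH₃ = 2.48 − 0.6630 = 1.82 m.

1.82 m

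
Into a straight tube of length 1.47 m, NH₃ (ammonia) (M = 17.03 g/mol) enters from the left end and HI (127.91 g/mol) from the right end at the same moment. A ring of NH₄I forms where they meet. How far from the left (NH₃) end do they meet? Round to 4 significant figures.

1.077 m

The fronts meet when d_NH₃ + d_HI = L with d_NH₃/d_HI = √(M_HI/M_NH₃) (Graham's law). Here √(M_HI/M_NH₃) = √(127.91/17.03) = 2.741.
With d_NH₃ + d_HI = 1.47 m, d_HI = 1.47/(1 + 2.741) = 0.3930 m.
d_NH₃ = 1.47 − 0.3930 = 1.077 m.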